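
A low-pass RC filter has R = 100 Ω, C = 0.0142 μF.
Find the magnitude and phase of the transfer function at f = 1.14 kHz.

Step 1 — Angular frequency: ω = 2π·1140 = 7163 rad/s.
Step 2 — Transfer function: H(jω) = 1/(1 + jωRC).
Step 3 — Denominator: 1 + jωRC = 1 + j·7163·100·1.42e-08 = 1 + j0.01017.
Step 4 — H = 0.9999 - j0.01017.
Step 5 — Magnitude: |H| = 0.9999 (-0.0 dB); phase: φ = -0.6°.

|H| = 0.9999 (-0.0 dB), φ = -0.6°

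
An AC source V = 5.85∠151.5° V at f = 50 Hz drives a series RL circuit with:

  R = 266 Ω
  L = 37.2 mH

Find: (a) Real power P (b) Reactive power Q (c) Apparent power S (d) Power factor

Step 1 — Angular frequency: ω = 2π·f = 2π·50 = 314.2 rad/s.
Step 2 — Component impedances:
  R: Z = R = 266 Ω
  L: Z = jωL = j·314.2·0.0372 = 0 + j11.69 Ω
Step 3 — Series combination: Z_total = R + L = 266 + j11.69 Ω = 266.3∠2.5° Ω.
Step 4 — Source phasor: V = 5.85∠151.5° V = -5.141 + j2.791 V.
Step 5 — Current: I = V / Z = -0.01883 + j0.01132 A = 0.02197∠149.0° A.
Step 6 — Complex power: S = V·I* = 0.1284 + j0.005642 VA.
Step 7 — Real power: P = Re(S) = 0.1284 W.
Step 8 — Reactive power: Q = Im(S) = 0.005642 VAR.
Step 9 — Apparent power: |S| = 0.1285 VA.
Step 10 — Power factor: PF = P/|S| = 0.999 (lagging).

(a) P = 0.1284 W  (b) Q = 0.005642 VAR  (c) S = 0.1285 VA  (d) PF = 0.999 (lagging)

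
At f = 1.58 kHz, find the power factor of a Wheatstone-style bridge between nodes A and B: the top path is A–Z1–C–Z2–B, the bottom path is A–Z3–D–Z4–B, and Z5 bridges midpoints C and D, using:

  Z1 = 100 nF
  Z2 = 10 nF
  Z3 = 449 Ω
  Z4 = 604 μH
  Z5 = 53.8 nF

Step 1 — Angular frequency: ω = 2π·f = 2π·1580 = 9927 rad/s.
Step 2 — Component impedances:
  Z1: Z = 1/(jωC) = -j/(ω·C) = 0 - j1007 Ω
  Z2: Z = 1/(jωC) = -j/(ω·C) = 0 - j1.007e+04 Ω
  Z3: Z = R = 449 Ω
  Z4: Z = jωL = j·9927·0.000604 = 0 + j5.996 Ω
  Z5: Z = 1/(jωC) = -j/(ω·C) = 0 - j1872 Ω
Step 3 — Bridge requires nodal analysis (the Z5 bridge couples midpoints C and D, so the two paths cannot be reduced to a simple series/parallel combination). Setting node B to ground and injecting 1 A at node A, the 3-node admittance system at A, C, D solves to V_A = Z_AB = 436.2 - j69.73 Ω = 441.7∠-9.1° Ω.
Step 4 — Power factor: PF = cos(φ) = Re(Z)/|Z| = 436.2/441.7 = 0.9875.
Step 5 — Type: Im(Z) = -69.73 ⇒ leading (phase φ = -9.1°).

PF = 0.9875 (leading, φ = -9.1°)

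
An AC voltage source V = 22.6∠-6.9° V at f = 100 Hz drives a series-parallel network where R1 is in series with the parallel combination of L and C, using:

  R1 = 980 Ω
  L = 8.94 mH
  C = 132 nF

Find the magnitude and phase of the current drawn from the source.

Step 1 — Angular frequency: ω = 2π·f = 2π·100 = 628.3 rad/s.
Step 2 — Component impedances:
  R1: Z = R = 980 Ω
  L: Z = jωL = j·628.3·0.00894 = 0 + j5.617 Ω
  C: Z = 1/(jωC) = -j/(ω·C) = 0 - j1.206e+04 Ω
Step 3 — Parallel branch: L || C = 1/(1/L + 1/C) = 0 + j5.62 Ω.
Step 4 — Series with R1: Z_total = R1 + (L || C) = 980 + j5.62 Ω = 980∠0.3° Ω.
Step 5 — Source phasor: V = 22.6∠-6.9° V = 22.44 - j2.715 V.
Step 6 — Ohm's law: I = V / Z_total = (22.44 - j2.715) / (980 + j5.62) = 0.02288 - j0.002902 A.
Step 7 — Convert to polar: |I| = 0.02306 A, ∠I = -7.2°.

I = 0.02306∠-7.2° A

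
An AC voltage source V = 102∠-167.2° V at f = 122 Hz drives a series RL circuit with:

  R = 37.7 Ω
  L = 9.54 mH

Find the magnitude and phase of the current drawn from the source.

Step 1 — Angular frequency: ω = 2π·f = 2π·122 = 766.5 rad/s.
Step 2 — Component impedances:
  R: Z = R = 37.7 Ω
  L: Z = jωL = j·766.5·0.00954 = 0 + j7.313 Ω
Step 3 — Series combination: Z_total = R + L = 37.7 + j7.313 Ω = 38.4∠11.0° Ω.
Step 4 — Source phasor: V = 102∠-167.2° V = -99.47 - j22.6 V.
Step 5 — Ohm's law: I = V / Z_total = (-99.47 - j22.6) / (37.7 + j7.313) = -2.655 - j0.08446 A.
Step 6 — Convert to polar: |I| = 2.656 A, ∠I = -178.2°.

I = 2.656∠-178.2° A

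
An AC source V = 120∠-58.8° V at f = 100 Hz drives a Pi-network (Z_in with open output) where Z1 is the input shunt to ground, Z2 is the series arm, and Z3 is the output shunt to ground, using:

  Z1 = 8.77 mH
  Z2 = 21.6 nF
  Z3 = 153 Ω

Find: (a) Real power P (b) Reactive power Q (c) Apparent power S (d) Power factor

Step 1 — Angular frequency: ω = 2π·f = 2π·100 = 628.3 rad/s.
Step 2 — Component impedances:
  Z1: Z = jωL = j·628.3·0.00877 = 0 + j5.51 Ω
  Z2: Z = 1/(jωC) = -j/(ω·C) = 0 - j7.368e+04 Ω
  Z3: Z = R = 153 Ω
Step 3 — With open output, the series arm Z2 and the output shunt Z3 appear in series to ground: Z2 + Z3 = 153 - j7.368e+04 Ω.
Step 4 — Parallel with input shunt Z1: Z_in = Z1 || (Z2 + Z3) = 8.558e-07 + j5.511 Ω = 5.511∠90.0° Ω.
Step 5 — Source phasor: V = 120∠-58.8° V = 62.16 - j102.6 V.
Step 6 — Current: I = V / Z = -18.63 - j11.28 A = 21.78∠-148.8° A.
Step 7 — Complex power: S = V·I* = 0.0004058 + j2613 VA.
Step 8 — Real power: P = Re(S) = 0.0004058 W.
Step 9 — Reactive power: Q = Im(S) = 2613 VAR.
Step 10 — Apparent power: |S| = 2613 VA.
Step 11 — Power factor: PF = P/|S| = 1.553e-07 (lagging).

(a) P = 0.0004058 W  (b) Q = 2613 VAR  (c) S = 2613 VA  (d) PF = 1.553e-07 (lagging)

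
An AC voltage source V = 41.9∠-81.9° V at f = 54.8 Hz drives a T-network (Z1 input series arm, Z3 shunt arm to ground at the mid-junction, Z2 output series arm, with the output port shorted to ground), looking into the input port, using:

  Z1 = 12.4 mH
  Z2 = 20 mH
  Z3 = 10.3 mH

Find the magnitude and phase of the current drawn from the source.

Step 1 — Angular frequency: ω = 2π·f = 2π·54.8 = 344.3 rad/s.
Step 2 — Component impedances:
  Z1: Z = jωL = j·344.3·0.0124 = 0 + j4.27 Ω
  Z2: Z = jωL = j·344.3·0.02 = 0 + j6.886 Ω
  Z3: Z = jωL = j·344.3·0.0103 = 0 + j3.546 Ω
Step 3 — With the output port shorted to ground, the output series arm Z2 runs from the junction to ground; the shunt arm Z3 also runs from the junction to ground. They appear in parallel: Z3 || Z2 = 0 + j2.341 Ω.
Step 4 — Series with input arm Z1: Z_in = Z1 + (Z3 || Z2) = 0 + j6.61 Ω = 6.61∠90.0° Ω.
Step 5 — Source phasor: V = 41.9∠-81.9° V = 5.904 - j41.48 V.
Step 6 — Ohm's law: I = V / Z_total = (5.904 - j41.48) / (0 + j6.61) = -6.275 - j0.8931 A.
Step 7 — Convert to polar: |I| = 6.338 A, ∠I = -171.9°.

I = 6.338∠-171.9° A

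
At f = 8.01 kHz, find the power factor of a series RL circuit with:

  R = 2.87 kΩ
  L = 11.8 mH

Step 1 — Angular frequency: ω = 2π·f = 2π·8010 = 5.033e+04 rad/s.
Step 2 — Component impedances:
  R: Z = R = 2870 Ω
  L: Z = jωL = j·5.033e+04·0.0118 = 0 + j593.9 Ω
Step 3 — Series combination: Z_total = R + L = 2870 + j593.9 Ω = 2931∠11.7° Ω.
Step 4 — Power factor: PF = cos(φ) = Re(Z)/|Z| = 2870/2930.8 = 0.9793.
Step 5 — Type: Im(Z) = 593.9 ⇒ lagging (phase φ = 11.7°).

PF = 0.9793 (lagging, φ = 11.7°)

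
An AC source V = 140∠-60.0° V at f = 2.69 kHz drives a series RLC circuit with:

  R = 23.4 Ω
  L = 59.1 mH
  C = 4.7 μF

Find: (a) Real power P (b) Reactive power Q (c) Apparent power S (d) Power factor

Step 1 — Angular frequency: ω = 2π·f = 2π·2690 = 1.69e+04 rad/s.
Step 2 — Component impedances:
  R: Z = R = 23.4 Ω
  L: Z = jωL = j·1.69e+04·0.0591 = 0 + j998.9 Ω
  C: Z = 1/(jωC) = -j/(ω·C) = 0 - j12.59 Ω
Step 3 — Series combination: Z_total = R + L + C = 23.4 + j986.3 Ω = 986.6∠88.6° Ω.
Step 4 — Source phasor: V = 140∠-60.0° V = 70 - j121.2 V.
Step 5 — Current: I = V / Z = -0.1212 - j0.07385 A = 0.1419∠-148.6° A.
Step 6 — Complex power: S = V·I* = 0.4712 + j19.86 VA.
Step 7 — Real power: P = Re(S) = 0.4712 W.
Step 8 — Reactive power: Q = Im(S) = 19.86 VAR.
Step 9 — Apparent power: |S| = 19.87 VA.
Step 10 — Power factor: PF = P/|S| = 0.02372 (lagging).

(a) P = 0.4712 W  (b) Q = 19.86 VAR  (c) S = 19.87 VA  (d) PF = 0.02372 (lagging)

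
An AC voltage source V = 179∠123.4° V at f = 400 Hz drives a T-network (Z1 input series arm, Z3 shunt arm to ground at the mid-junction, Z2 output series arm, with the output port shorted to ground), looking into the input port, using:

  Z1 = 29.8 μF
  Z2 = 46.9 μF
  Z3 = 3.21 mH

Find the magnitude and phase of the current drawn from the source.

Step 1 — Angular frequency: ω = 2π·f = 2π·400 = 2513 rad/s.
Step 2 — Component impedances:
  Z1: Z = 1/(jωC) = -j/(ω·C) = 0 - j13.35 Ω
  Z2: Z = 1/(jωC) = -j/(ω·C) = 0 - j8.484 Ω
  Z3: Z = jωL = j·2513·0.00321 = 0 + j8.068 Ω
Step 3 — With the output port shorted to ground, the output series arm Z2 runs from the junction to ground; the shunt arm Z3 also runs from the junction to ground. They appear in parallel: Z3 || Z2 = 0 + j164.5 Ω.
Step 4 — Series with input arm Z1: Z_in = Z1 + (Z3 || Z2) = 0 + j151.1 Ω = 151.1∠90.0° Ω.
Step 5 — Source phasor: V = 179∠123.4° V = -98.54 + j149.4 V.
Step 6 — Ohm's law: I = V / Z_total = (-98.54 + j149.4) / (0 + j151.1) = 0.9888 + j0.652 A.
Step 7 — Convert to polar: |I| = 1.184 A, ∠I = 33.4°.

I = 1.184∠33.4° A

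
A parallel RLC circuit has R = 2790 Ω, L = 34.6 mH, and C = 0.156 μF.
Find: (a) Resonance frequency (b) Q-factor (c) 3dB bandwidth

Step 1 — Resonance: ω₀ = 1/√(LC) = 1/√(0.0346·1.56e-07) = 1.361e+04 rad/s.
Step 2 — f₀ = ω₀/(2π) = 2166 Hz.
Step 3 — Parallel Q: Q = R/(ω₀L) = 2790/(1.361e+04·0.0346) = 5.924.
Step 4 — Bandwidth: Δω = ω₀/Q = 2298 rad/s; BW = Δω/(2π) = 365.7 Hz.

(a) f₀ = 2166 Hz  (b) Q = 5.924  (c) BW = 365.7 Hz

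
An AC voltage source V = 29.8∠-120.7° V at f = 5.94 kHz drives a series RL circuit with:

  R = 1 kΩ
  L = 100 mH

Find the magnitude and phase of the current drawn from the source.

Step 1 — Angular frequency: ω = 2π·f = 2π·5940 = 3.732e+04 rad/s.
Step 2 — Component impedances:
  R: Z = R = 1000 Ω
  L: Z = jωL = j·3.732e+04·0.1 = 0 + j3732 Ω
Step 3 — Series combination: Z_total = R + L = 1000 + j3732 Ω = 3864∠75.0° Ω.
Step 4 — Source phasor: V = 29.8∠-120.7° V = -15.21 - j25.62 V.
Step 5 — Ohm's law: I = V / Z_total = (-15.21 - j25.62) / (1000 + j3732) = -0.007425 + j0.002087 A.
Step 6 — Convert to polar: |I| = 0.007712 A, ∠I = 164.3°.

I = 0.007712∠164.3° A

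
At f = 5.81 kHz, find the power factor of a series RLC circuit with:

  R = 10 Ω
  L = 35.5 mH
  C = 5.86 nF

Step 1 — Angular frequency: ω = 2π·f = 2π·5810 = 3.651e+04 rad/s.
Step 2 — Component impedances:
  R: Z = R = 10 Ω
  L: Z = jωL = j·3.651e+04·0.0355 = 0 + j1296 Ω
  C: Z = 1/(jωC) = -j/(ω·C) = 0 - j4675 Ω
Step 3 — Series combination: Z_total = R + L + C = 10 - j3379 Ω = 3379∠-89.8° Ω.
Step 4 — Power factor: PF = cos(φ) = Re(Z)/|Z| = 10/3378.7 = 0.00296.
Step 5 — Type: Im(Z) = -3379 ⇒ leading (phase φ = -89.8°).

PF = 0.00296 (leading, φ = -89.8°)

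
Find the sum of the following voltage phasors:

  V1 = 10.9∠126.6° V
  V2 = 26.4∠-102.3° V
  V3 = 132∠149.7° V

Step 1 — Convert each phasor to rectangular form:
  V1 = 10.9·(cos(126.6°) + j·sin(126.6°)) = -6.499 + j8.751 V
  V2 = 26.4·(cos(-102.3°) + j·sin(-102.3°)) = -5.624 - j25.79 V
  V3 = 132·(cos(149.7°) + j·sin(149.7°)) = -114 + j66.6 V
Step 2 — Sum components: V_total = -126.1 + j49.55 V.
Step 3 — Convert to polar: |V_total| = 135.5 V, ∠V_total = 158.5°.

V_total = 135.5∠158.5° V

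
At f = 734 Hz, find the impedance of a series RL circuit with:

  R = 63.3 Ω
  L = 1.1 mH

Step 1 — Angular frequency: ω = 2π·f = 2π·734 = 4612 rad/s.
Step 2 — Component impedances:
  R: Z = R = 63.3 Ω
  L: Z = jωL = j·4612·0.0011 = 0 + j5.073 Ω
Step 3 — Series combination: Z_total = R + L = 63.3 + j5.073 Ω = 63.5∠4.6° Ω.

Z = 63.3 + j5.073 Ω = 63.5∠4.6° Ω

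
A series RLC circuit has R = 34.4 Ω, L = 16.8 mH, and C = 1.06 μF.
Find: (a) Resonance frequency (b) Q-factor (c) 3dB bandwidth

Step 1 — Resonance condition Im(Z)=0 gives ω₀ = 1/√(LC).
Step 2 — ω₀ = 1/√(0.0168·1.06e-06) = 7494 rad/s.
Step 3 — f₀ = ω₀/(2π) = 1193 Hz.
Step 4 — Series Q: Q = ω₀L/R = 7494·0.0168/34.4 = 3.66.
Step 5 — 3dB bandwidth: Δω = ω₀/Q = 2048 rad/s; BW = Δω/(2π) = 325.9 Hz.

(a) f₀ = 1193 Hz  (b) Q = 3.66  (c) BW = 325.9 Hz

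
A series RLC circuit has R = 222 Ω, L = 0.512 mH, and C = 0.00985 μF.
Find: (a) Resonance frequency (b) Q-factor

Step 1 — Resonance condition Im(Z)=0 gives ω₀ = 1/√(LC).
Step 2 — ω₀ = 1/√(0.000512·9.85e-09) = 4.453e+05 rad/s.
Step 3 — f₀ = ω₀/(2π) = 7.087e+04 Hz.
Step 4 — Series Q: Q = ω₀L/R = 4.453e+05·0.000512/222 = 1.027.

(a) f₀ = 7.087e+04 Hz  (b) Q = 1.027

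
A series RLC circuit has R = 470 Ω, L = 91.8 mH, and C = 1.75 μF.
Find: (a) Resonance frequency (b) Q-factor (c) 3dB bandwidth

Step 1 — Resonance: ω₀ = 1/√(LC) = 1/√(0.0918·1.75e-06) = 2495 rad/s.
Step 2 — f₀ = ω₀/(2π) = 397.1 Hz.
Step 3 — Series Q: Q = ω₀L/R = 2495·0.0918/470 = 0.4873.
Step 4 — Bandwidth: Δω = ω₀/Q = 5120 rad/s; BW = Δω/(2π) = 814.8 Hz.

(a) f₀ = 397.1 Hz  (b) Q = 0.4873  (c) BW = 814.8 Hz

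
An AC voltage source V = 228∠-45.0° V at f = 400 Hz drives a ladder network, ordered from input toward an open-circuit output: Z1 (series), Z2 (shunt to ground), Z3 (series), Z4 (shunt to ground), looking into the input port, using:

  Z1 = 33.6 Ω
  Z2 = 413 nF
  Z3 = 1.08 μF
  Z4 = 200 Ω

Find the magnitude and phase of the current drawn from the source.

Step 1 — Angular frequency: ω = 2π·f = 2π·400 = 2513 rad/s.
Step 2 — Component impedances:
  Z1: Z = R = 33.6 Ω
  Z2: Z = 1/(jωC) = -j/(ω·C) = 0 - j963.4 Ω
  Z3: Z = 1/(jωC) = -j/(ω·C) = 0 - j368.4 Ω
  Z4: Z = R = 200 Ω
Step 3 — Ladder network (open output): work backward from the far end, alternating series and parallel combinations. Z_in = 135.9 - j281.9 Ω = 312.9∠-64.3° Ω.
Step 4 — Source phasor: V = 228∠-45.0° V = 161.2 - j161.2 V.
Step 5 — Ohm's law: I = V / Z_total = (161.2 - j161.2) / (135.9 - j281.9) = 0.6878 + j0.2402 A.
Step 6 — Convert to polar: |I| = 0.7286 A, ∠I = 19.3°.

I = 0.7286∠19.3° A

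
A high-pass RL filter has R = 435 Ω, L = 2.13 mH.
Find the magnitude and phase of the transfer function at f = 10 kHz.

Step 1 — Angular frequency: ω = 2π·1e+04 = 6.283e+04 rad/s.
Step 2 — Transfer function: H(jω) = jωL/(R + jωL).
Step 3 — Numerator jωL = j·133.8; denominator R + jωL = 435 + j133.8.
Step 4 — H = 0.08647 + j0.2811.
Step 5 — Magnitude: |H| = 0.2941 (-10.6 dB); phase: φ = 72.9°.

|H| = 0.2941 (-10.6 dB), φ = 72.9°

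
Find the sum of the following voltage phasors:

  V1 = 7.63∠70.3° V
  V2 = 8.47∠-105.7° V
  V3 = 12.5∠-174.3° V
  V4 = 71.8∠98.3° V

Step 1 — Convert each phasor to rectangular form:
  V1 = 7.63·(cos(70.3°) + j·sin(70.3°)) = 2.572 + j7.183 V
  V2 = 8.47·(cos(-105.7°) + j·sin(-105.7°)) = -2.292 - j8.154 V
  V3 = 12.5·(cos(-174.3°) + j·sin(-174.3°)) = -12.44 - j1.241 V
  V4 = 71.8·(cos(98.3°) + j·sin(98.3°)) = -10.36 + j71.05 V
Step 2 — Sum components: V_total = -22.52 + j68.84 V.
Step 3 — Convert to polar: |V_total| = 72.43 V, ∠V_total = 108.1°.

V_total = 72.43∠108.1° V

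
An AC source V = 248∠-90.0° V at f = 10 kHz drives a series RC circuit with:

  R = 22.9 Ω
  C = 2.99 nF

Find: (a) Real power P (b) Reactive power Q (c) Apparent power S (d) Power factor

Step 1 — Angular frequency: ω = 2π·f = 2π·1e+04 = 6.283e+04 rad/s.
Step 2 — Component impedances:
  R: Z = R = 22.9 Ω
  C: Z = 1/(jωC) = -j/(ω·C) = 0 - j5323 Ω
Step 3 — Series combination: Z_total = R + C = 22.9 - j5323 Ω = 5323∠-89.8° Ω.
Step 4 — Source phasor: V = 248∠-90.0° V = 0 - j248 V.
Step 5 — Current: I = V / Z = 0.04659 - j0.0002004 A = 0.04659∠-0.2° A.
Step 6 — Complex power: S = V·I* = 0.04971 - j11.55 VA.
Step 7 — Real power: P = Re(S) = 0.04971 W.
Step 8 — Reactive power: Q = Im(S) = -11.55 VAR.
Step 9 — Apparent power: |S| = 11.55 VA.
Step 10 — Power factor: PF = P/|S| = 0.004302 (leading).

(a) P = 0.04971 W  (b) Q = -11.55 VAR  (c) S = 11.55 VA  (d) PF = 0.004302 (leading)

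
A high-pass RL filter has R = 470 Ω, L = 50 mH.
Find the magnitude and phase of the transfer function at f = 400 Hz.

Step 1 — Angular frequency: ω = 2π·400 = 2513 rad/s.
Step 2 — Transfer function: H(jω) = jωL/(R + jωL).
Step 3 — Numerator jωL = j·125.7; denominator R + jωL = 470 + j125.7.
Step 4 — H = 0.06672 + j0.2495.
Step 5 — Magnitude: |H| = 0.2583 (-11.8 dB); phase: φ = 75.0°.

|H| = 0.2583 (-11.8 dB), φ = 75.0°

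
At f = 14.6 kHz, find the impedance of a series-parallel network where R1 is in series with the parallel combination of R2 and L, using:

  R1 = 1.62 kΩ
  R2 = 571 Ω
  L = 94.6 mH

Step 1 — Angular frequency: ω = 2π·f = 2π·1.46e+04 = 9.173e+04 rad/s.
Step 2 — Component impedances:
  R1: Z = R = 1620 Ω
  R2: Z = R = 571 Ω
  L: Z = jωL = j·9.173e+04·0.0946 = 0 + j8678 Ω
Step 3 — Parallel branch: R2 || L = 1/(1/R2 + 1/L) = 568.5 + j37.41 Ω.
Step 4 — Series with R1: Z_total = R1 + (R2 || L) = 2189 + j37.41 Ω = 2189∠1.0° Ω.

Z = 2189 + j37.41 Ω = 2189∠1.0° Ω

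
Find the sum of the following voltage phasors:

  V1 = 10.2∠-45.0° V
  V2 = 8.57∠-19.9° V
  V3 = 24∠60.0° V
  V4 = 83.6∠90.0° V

Step 1 — Convert each phasor to rectangular form:
  V1 = 10.2·(cos(-45.0°) + j·sin(-45.0°)) = 7.212 - j7.212 V
  V2 = 8.57·(cos(-19.9°) + j·sin(-19.9°)) = 8.058 - j2.917 V
  V3 = 24·(cos(60.0°) + j·sin(60.0°)) = 12 + j20.78 V
  V4 = 83.6·(cos(90.0°) + j·sin(90.0°)) = 0 + j83.6 V
Step 2 — Sum components: V_total = 27.27 + j94.26 V.
Step 3 — Convert to polar: |V_total| = 98.12 V, ∠V_total = 73.9°.

V_total = 98.12∠73.9° V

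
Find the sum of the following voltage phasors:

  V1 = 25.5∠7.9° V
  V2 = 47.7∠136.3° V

Step 1 — Convert each phasor to rectangular form:
  V1 = 25.5·(cos(7.9°) + j·sin(7.9°)) = 25.26 + j3.505 V
  V2 = 47.7·(cos(136.3°) + j·sin(136.3°)) = -34.49 + j32.96 V
Step 2 — Sum components: V_total = -9.228 + j36.46 V.
Step 3 — Convert to polar: |V_total| = 37.61 V, ∠V_total = 104.2°.

V_total = 37.61∠104.2° V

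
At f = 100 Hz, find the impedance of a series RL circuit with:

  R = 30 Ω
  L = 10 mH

Step 1 — Angular frequency: ω = 2π·f = 2π·100 = 628.3 rad/s.
Step 2 — Component impedances:
  R: Z = R = 30 Ω
  L: Z = jωL = j·628.3·0.01 = 0 + j6.283 Ω
Step 3 — Series combination: Z_total = R + L = 30 + j6.283 Ω = 30.65∠11.8° Ω.

Z = 30 + j6.283 Ω = 30.65∠11.8° Ω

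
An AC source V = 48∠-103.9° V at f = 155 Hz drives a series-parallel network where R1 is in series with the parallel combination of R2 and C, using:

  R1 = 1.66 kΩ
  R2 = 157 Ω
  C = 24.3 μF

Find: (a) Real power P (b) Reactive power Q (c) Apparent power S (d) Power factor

Step 1 — Angular frequency: ω = 2π·f = 2π·155 = 973.9 rad/s.
Step 2 — Component impedances:
  R1: Z = R = 1660 Ω
  R2: Z = R = 157 Ω
  C: Z = 1/(jωC) = -j/(ω·C) = 0 - j42.26 Ω
Step 3 — Parallel branch: R2 || C = 1/(1/R2 + 1/C) = 10.6 - j39.4 Ω.
Step 4 — Series with R1: Z_total = R1 + (R2 || C) = 1671 - j39.4 Ω = 1671∠-1.4° Ω.
Step 5 — Source phasor: V = 48∠-103.9° V = -11.53 - j46.59 V.
Step 6 — Current: I = V / Z = -0.006241 - j0.02804 A = 0.02872∠-102.5° A.
Step 7 — Complex power: S = V·I* = 1.378 - j0.03251 VA.
Step 8 — Real power: P = Re(S) = 1.378 W.
Step 9 — Reactive power: Q = Im(S) = -0.03251 VAR.
Step 10 — Apparent power: |S| = 1.379 VA.
Step 11 — Power factor: PF = P/|S| = 0.9997 (leading).

(a) P = 1.378 W  (b) Q = -0.03251 VAR  (c) S = 1.379 VA  (d) PF = 0.9997 (leading)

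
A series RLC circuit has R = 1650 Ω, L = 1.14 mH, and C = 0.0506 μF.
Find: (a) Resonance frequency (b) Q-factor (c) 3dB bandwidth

Step 1 — Resonance: ω₀ = 1/√(LC) = 1/√(0.00114·5.06e-08) = 1.317e+05 rad/s.
Step 2 — f₀ = ω₀/(2π) = 2.096e+04 Hz.
Step 3 — Series Q: Q = ω₀L/R = 1.317e+05·0.00114/1650 = 0.09097.
Step 4 — Bandwidth: Δω = ω₀/Q = 1.447e+06 rad/s; BW = Δω/(2π) = 2.304e+05 Hz.

(a) f₀ = 2.096e+04 Hz  (b) Q = 0.09097  (c) BW = 2.304e+05 Hz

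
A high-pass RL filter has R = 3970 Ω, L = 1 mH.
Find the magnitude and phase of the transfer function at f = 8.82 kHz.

Step 1 — Angular frequency: ω = 2π·8820 = 5.542e+04 rad/s.
Step 2 — Transfer function: H(jω) = jωL/(R + jωL).
Step 3 — Numerator jωL = j·55.42; denominator R + jωL = 3970 + j55.42.
Step 4 — H = 0.0001948 + j0.01396.
Step 5 — Magnitude: |H| = 0.01396 (-37.1 dB); phase: φ = 89.2°.

|H| = 0.01396 (-37.1 dB), φ = 89.2°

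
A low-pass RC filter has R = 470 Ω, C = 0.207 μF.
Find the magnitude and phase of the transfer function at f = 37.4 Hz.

Step 1 — Angular frequency: ω = 2π·37.4 = 235 rad/s.
Step 2 — Transfer function: H(jω) = 1/(1 + jωRC).
Step 3 — Denominator: 1 + jωRC = 1 + j·235·470·2.07e-07 = 1 + j0.02286.
Step 4 — H = 0.9995 - j0.02285.
Step 5 — Magnitude: |H| = 0.9997 (-0.0 dB); phase: φ = -1.3°.

|H| = 0.9997 (-0.0 dB), φ = -1.3°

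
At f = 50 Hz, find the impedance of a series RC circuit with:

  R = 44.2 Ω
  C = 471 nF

Step 1 — Angular frequency: ω = 2π·f = 2π·50 = 314.2 rad/s.
Step 2 — Component impedances:
  R: Z = R = 44.2 Ω
  C: Z = 1/(jωC) = -j/(ω·C) = 0 - j6758 Ω
Step 3 — Series combination: Z_total = R + C = 44.2 - j6758 Ω = 6758∠-89.6° Ω.

Z = 44.2 - j6758 Ω = 6758∠-89.6° Ω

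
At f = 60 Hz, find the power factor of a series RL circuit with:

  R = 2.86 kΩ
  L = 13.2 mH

Step 1 — Angular frequency: ω = 2π·f = 2π·60 = 377 rad/s.
Step 2 — Component impedances:
  R: Z = R = 2860 Ω
  L: Z = jωL = j·377·0.0132 = 0 + j4.976 Ω
Step 3 — Series combination: Z_total = R + L = 2860 + j4.976 Ω = 2860∠0.1° Ω.
Step 4 — Power factor: PF = cos(φ) = Re(Z)/|Z| = 2860/2860 = 1.
Step 5 — Type: Im(Z) = 4.976 ⇒ lagging (phase φ = 0.1°).

PF = 1 (lagging, φ = 0.1°)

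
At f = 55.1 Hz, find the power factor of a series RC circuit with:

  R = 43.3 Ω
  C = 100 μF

Step 1 — Angular frequency: ω = 2π·f = 2π·55.1 = 346.2 rad/s.
Step 2 — Component impedances:
  R: Z = R = 43.3 Ω
  C: Z = 1/(jωC) = -j/(ω·C) = 0 - j28.88 Ω
Step 3 — Series combination: Z_total = R + C = 43.3 - j28.88 Ω = 52.05∠-33.7° Ω.
Step 4 — Power factor: PF = cos(φ) = Re(Z)/|Z| = 43.3/52.05 = 0.8319.
Step 5 — Type: Im(Z) = -28.88 ⇒ leading (phase φ = -33.7°).

PF = 0.8319 (leading, φ = -33.7°)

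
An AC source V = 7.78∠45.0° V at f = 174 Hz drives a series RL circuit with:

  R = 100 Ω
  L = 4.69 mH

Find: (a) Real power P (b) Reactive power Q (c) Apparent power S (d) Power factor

Step 1 — Angular frequency: ω = 2π·f = 2π·174 = 1093 rad/s.
Step 2 — Component impedances:
  R: Z = R = 100 Ω
  L: Z = jωL = j·1093·0.00469 = 0 + j5.127 Ω
Step 3 — Series combination: Z_total = R + L = 100 + j5.127 Ω = 100.1∠2.9° Ω.
Step 4 — Source phasor: V = 7.78∠45.0° V = 5.501 + j5.501 V.
Step 5 — Current: I = V / Z = 0.05768 + j0.05206 A = 0.0777∠42.1° A.
Step 6 — Complex power: S = V·I* = 0.6037 + j0.03095 VA.
Step 7 — Real power: P = Re(S) = 0.6037 W.
Step 8 — Reactive power: Q = Im(S) = 0.03095 VAR.
Step 9 — Apparent power: |S| = 0.6045 VA.
Step 10 — Power factor: PF = P/|S| = 0.9987 (lagging).

(a) P = 0.6037 W  (b) Q = 0.03095 VAR  (c) S = 0.6045 VA  (d) PF = 0.9987 (lagging)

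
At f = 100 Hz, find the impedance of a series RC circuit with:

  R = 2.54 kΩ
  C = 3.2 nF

Step 1 — Angular frequency: ω = 2π·f = 2π·100 = 628.3 rad/s.
Step 2 — Component impedances:
  R: Z = R = 2540 Ω
  C: Z = 1/(jωC) = -j/(ω·C) = 0 - j4.974e+05 Ω
Step 3 — Series combination: Z_total = R + C = 2540 - j4.974e+05 Ω = 4.974e+05∠-89.7° Ω.

Z = 2540 - j4.974e+05 Ω = 4.974e+05∠-89.7° Ω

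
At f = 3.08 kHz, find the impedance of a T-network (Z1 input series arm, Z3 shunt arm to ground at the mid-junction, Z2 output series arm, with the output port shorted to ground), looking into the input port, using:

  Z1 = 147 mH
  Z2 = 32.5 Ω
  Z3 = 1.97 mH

Step 1 — Angular frequency: ω = 2π·f = 2π·3080 = 1.935e+04 rad/s.
Step 2 — Component impedances:
  Z1: Z = jωL = j·1.935e+04·0.147 = 0 + j2845 Ω
  Z2: Z = R = 32.5 Ω
  Z3: Z = jωL = j·1.935e+04·0.00197 = 0 + j38.12 Ω
Step 3 — With the output port shorted to ground, the output series arm Z2 runs from the junction to ground; the shunt arm Z3 also runs from the junction to ground. They appear in parallel: Z3 || Z2 = 18.82 + j16.05 Ω.
Step 4 — Series with input arm Z1: Z_in = Z1 + (Z3 || Z2) = 18.82 + j2861 Ω = 2861∠89.6° Ω.

Z = 18.82 + j2861 Ω = 2861∠89.6° Ω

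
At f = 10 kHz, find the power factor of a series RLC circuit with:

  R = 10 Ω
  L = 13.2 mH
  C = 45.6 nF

Step 1 — Angular frequency: ω = 2π·f = 2π·1e+04 = 6.283e+04 rad/s.
Step 2 — Component impedances:
  R: Z = R = 10 Ω
  L: Z = jωL = j·6.283e+04·0.0132 = 0 + j829.4 Ω
  C: Z = 1/(jωC) = -j/(ω·C) = 0 - j349 Ω
Step 3 — Series combination: Z_total = R + L + C = 10 + j480.4 Ω = 480.5∠88.8° Ω.
Step 4 — Power factor: PF = cos(φ) = Re(Z)/|Z| = 10/480.5 = 0.02081.
Step 5 — Type: Im(Z) = 480.4 ⇒ lagging (phase φ = 88.8°).

PF = 0.02081 (lagging, φ = 88.8°)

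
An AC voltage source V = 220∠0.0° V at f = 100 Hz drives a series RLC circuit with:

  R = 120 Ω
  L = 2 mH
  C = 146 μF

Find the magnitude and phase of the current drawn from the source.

Step 1 — Angular frequency: ω = 2π·f = 2π·100 = 628.3 rad/s.
Step 2 — Component impedances:
  R: Z = R = 120 Ω
  L: Z = jωL = j·628.3·0.002 = 0 + j1.257 Ω
  C: Z = 1/(jωC) = -j/(ω·C) = 0 - j10.9 Ω
Step 3 — Series combination: Z_total = R + L + C = 120 - j9.644 Ω = 120.4∠-4.6° Ω.
Step 4 — Source phasor: V = 220∠0.0° V = 220 V.
Step 5 — Ohm's law: I = V / Z_total = (220) / (120 - j9.644) = 1.822 + j0.1464 A.
Step 6 — Convert to polar: |I| = 1.827 A, ∠I = 4.6°.

I = 1.827∠4.6° A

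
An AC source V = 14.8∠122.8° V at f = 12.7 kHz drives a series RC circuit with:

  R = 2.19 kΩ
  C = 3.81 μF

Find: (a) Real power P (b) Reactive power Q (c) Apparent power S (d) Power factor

Step 1 — Angular frequency: ω = 2π·f = 2π·1.27e+04 = 7.98e+04 rad/s.
Step 2 — Component impedances:
  R: Z = R = 2190 Ω
  C: Z = 1/(jωC) = -j/(ω·C) = 0 - j3.289 Ω
Step 3 — Series combination: Z_total = R + C = 2190 - j3.289 Ω = 2190∠-0.1° Ω.
Step 4 — Source phasor: V = 14.8∠122.8° V = -8.017 + j12.44 V.
Step 5 — Current: I = V / Z = -0.003669 + j0.005675 A = 0.006758∠122.9° A.
Step 6 — Complex power: S = V·I* = 0.1 - j0.0001502 VA.
Step 7 — Real power: P = Re(S) = 0.1 W.
Step 8 — Reactive power: Q = Im(S) = -0.0001502 VAR.
Step 9 — Apparent power: |S| = 0.1 VA.
Step 10 — Power factor: PF = P/|S| = 1 (leading).

(a) P = 0.1 W  (b) Q = -0.0001502 VAR  (c) S = 0.1 VA  (d) PF = 1 (leading)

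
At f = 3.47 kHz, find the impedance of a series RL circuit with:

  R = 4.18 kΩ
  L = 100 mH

Step 1 — Angular frequency: ω = 2π·f = 2π·3470 = 2.18e+04 rad/s.
Step 2 — Component impedances:
  R: Z = R = 4180 Ω
  L: Z = jωL = j·2.18e+04·0.1 = 0 + j2180 Ω
Step 3 — Series combination: Z_total = R + L = 4180 + j2180 Ω = 4714∠27.5° Ω.

Z = 4180 + j2180 Ω = 4714∠27.5° Ω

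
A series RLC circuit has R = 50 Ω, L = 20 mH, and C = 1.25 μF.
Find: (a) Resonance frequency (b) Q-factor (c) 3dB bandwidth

Step 1 — Resonance: ω₀ = 1/√(LC) = 1/√(0.02·1.25e-06) = 6325 rad/s.
Step 2 — f₀ = ω₀/(2π) = 1007 Hz.
Step 3 — Series Q: Q = ω₀L/R = 6325·0.02/50 = 2.53.
Step 4 — Bandwidth: Δω = ω₀/Q = 2500 rad/s; BW = Δω/(2π) = 397.9 Hz.

(a) f₀ = 1007 Hz  (b) Q = 2.53  (c) BW = 397.9 Hz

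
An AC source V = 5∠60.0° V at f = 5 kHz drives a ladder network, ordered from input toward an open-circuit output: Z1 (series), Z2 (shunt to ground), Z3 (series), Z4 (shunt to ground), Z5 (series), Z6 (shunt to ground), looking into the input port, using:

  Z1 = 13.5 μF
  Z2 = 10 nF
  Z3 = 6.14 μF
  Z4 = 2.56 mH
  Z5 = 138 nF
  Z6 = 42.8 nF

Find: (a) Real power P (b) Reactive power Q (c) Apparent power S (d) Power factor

Step 1 — Angular frequency: ω = 2π·f = 2π·5000 = 3.142e+04 rad/s.
Step 2 — Component impedances:
  Z1: Z = 1/(jωC) = -j/(ω·C) = 0 - j2.358 Ω
  Z2: Z = 1/(jωC) = -j/(ω·C) = 0 - j3183 Ω
  Z3: Z = 1/(jωC) = -j/(ω·C) = 0 - j5.184 Ω
  Z4: Z = jωL = j·3.142e+04·0.00256 = 0 + j80.42 Ω
  Z5: Z = 1/(jωC) = -j/(ω·C) = 0 - j230.7 Ω
  Z6: Z = 1/(jωC) = -j/(ω·C) = 0 - j743.7 Ω
Step 3 — Ladder network (open output): work backward from the far end, alternating series and parallel combinations. Z_in = 0 + j82.31 Ω = 82.31∠90.0° Ω.
Step 4 — Source phasor: V = 5∠60.0° V = 2.5 + j4.33 V.
Step 5 — Current: I = V / Z = 0.05261 - j0.03037 A = 0.06074∠-30.0° A.
Step 6 — Complex power: S = V·I* = 0 + j0.3037 VA.
Step 7 — Real power: P = Re(S) = 0 W.
Step 8 — Reactive power: Q = Im(S) = 0.3037 VAR.
Step 9 — Apparent power: |S| = 0.3037 VA.
Step 10 — Power factor: PF = P/|S| = 0 (lagging).

(a) P = 0 W  (b) Q = 0.3037 VAR  (c) S = 0.3037 VA  (d) PF = 0 (lagging)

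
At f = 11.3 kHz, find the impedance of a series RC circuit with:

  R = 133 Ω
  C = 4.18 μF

Step 1 — Angular frequency: ω = 2π·f = 2π·1.13e+04 = 7.1e+04 rad/s.
Step 2 — Component impedances:
  R: Z = R = 133 Ω
  C: Z = 1/(jωC) = -j/(ω·C) = 0 - j3.369 Ω
Step 3 — Series combination: Z_total = R + C = 133 - j3.369 Ω = 133∠-1.5° Ω.

Z = 133 - j3.369 Ω = 133∠-1.5° Ω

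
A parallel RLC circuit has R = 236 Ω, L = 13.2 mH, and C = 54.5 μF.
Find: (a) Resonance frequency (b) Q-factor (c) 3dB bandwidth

Step 1 — Resonance: ω₀ = 1/√(LC) = 1/√(0.0132·5.45e-05) = 1179 rad/s.
Step 2 — f₀ = ω₀/(2π) = 187.6 Hz.
Step 3 — Parallel Q: Q = R/(ω₀L) = 236/(1179·0.0132) = 15.16.
Step 4 — Bandwidth: Δω = ω₀/Q = 77.75 rad/s; BW = Δω/(2π) = 12.37 Hz.

(a) f₀ = 187.6 Hz  (b) Q = 15.16  (c) BW = 12.37 Hz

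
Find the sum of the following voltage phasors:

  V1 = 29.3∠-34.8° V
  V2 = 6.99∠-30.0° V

Step 1 — Convert each phasor to rectangular form:
  V1 = 29.3·(cos(-34.8°) + j·sin(-34.8°)) = 24.06 - j16.72 V
  V2 = 6.99·(cos(-30.0°) + j·sin(-30.0°)) = 6.054 - j3.495 V
Step 2 — Sum components: V_total = 30.11 - j20.22 V.
Step 3 — Convert to polar: |V_total| = 36.27 V, ∠V_total = -33.9°.

V_total = 36.27∠-33.9° V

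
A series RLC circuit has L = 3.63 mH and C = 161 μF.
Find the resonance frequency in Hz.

Step 1 — Resonance condition Im(Z)=0 gives ω₀ = 1/√(LC).
Step 2 — ω₀ = 1/√(0.00363·0.000161) = 1308 rad/s.
Step 3 — f₀ = ω₀/(2π) = 208.2 Hz.

f₀ = 208.2 Hz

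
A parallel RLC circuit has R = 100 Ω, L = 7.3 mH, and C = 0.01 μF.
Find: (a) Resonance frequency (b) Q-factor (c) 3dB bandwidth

Step 1 — Resonance: ω₀ = 1/√(LC) = 1/√(0.0073·1e-08) = 1.17e+05 rad/s.
Step 2 — f₀ = ω₀/(2π) = 1.863e+04 Hz.
Step 3 — Parallel Q: Q = R/(ω₀L) = 100/(1.17e+05·0.0073) = 0.117.
Step 4 — Bandwidth: Δω = ω₀/Q = 1e+06 rad/s; BW = Δω/(2π) = 1.592e+05 Hz.

(a) f₀ = 1.863e+04 Hz  (b) Q = 0.117  (c) BW = 1.592e+05 Hz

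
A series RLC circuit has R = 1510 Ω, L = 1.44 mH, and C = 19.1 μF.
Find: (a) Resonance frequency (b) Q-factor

Step 1 — Resonance condition Im(Z)=0 gives ω₀ = 1/√(LC).
Step 2 — ω₀ = 1/√(0.00144·1.91e-05) = 6030 rad/s.
Step 3 — f₀ = ω₀/(2π) = 959.7 Hz.
Step 4 — Series Q: Q = ω₀L/R = 6030·0.00144/1510 = 0.00575.

(a) f₀ = 959.7 Hz  (b) Q = 0.00575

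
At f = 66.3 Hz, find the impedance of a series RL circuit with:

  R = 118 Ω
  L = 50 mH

Step 1 — Angular frequency: ω = 2π·f = 2π·66.3 = 416.6 rad/s.
Step 2 — Component impedances:
  R: Z = R = 118 Ω
  L: Z = jωL = j·416.6·0.05 = 0 + j20.83 Ω
Step 3 — Series combination: Z_total = R + L = 118 + j20.83 Ω = 119.8∠10.0° Ω.

Z = 118 + j20.83 Ω = 119.8∠10.0° Ω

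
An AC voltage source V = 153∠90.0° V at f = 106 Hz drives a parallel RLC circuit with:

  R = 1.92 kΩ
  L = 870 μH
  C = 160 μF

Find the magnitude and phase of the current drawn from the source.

Step 1 — Angular frequency: ω = 2π·f = 2π·106 = 666 rad/s.
Step 2 — Component impedances:
  R: Z = R = 1920 Ω
  L: Z = jωL = j·666·0.00087 = 0 + j0.5794 Ω
  C: Z = 1/(jωC) = -j/(ω·C) = 0 - j9.384 Ω
Step 3 — Parallel combination: 1/Z_total = 1/R + 1/L + 1/C; Z_total = 0.0001986 + j0.6176 Ω = 0.6176∠90.0° Ω.
Step 4 — Source phasor: V = 153∠90.0° V = 0 + j153 V.
Step 5 — Ohm's law: I = V / Z_total = (0 + j153) / (0.0001986 + j0.6176) = 247.7 + j0.07969 A.
Step 6 — Convert to polar: |I| = 247.7 A, ∠I = 0.0°.

I = 247.7∠0.0° A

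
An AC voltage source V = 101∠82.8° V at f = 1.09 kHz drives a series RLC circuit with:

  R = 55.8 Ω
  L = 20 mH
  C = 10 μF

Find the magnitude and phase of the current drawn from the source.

Step 1 — Angular frequency: ω = 2π·f = 2π·1090 = 6849 rad/s.
Step 2 — Component impedances:
  R: Z = R = 55.8 Ω
  L: Z = jωL = j·6849·0.02 = 0 + j137 Ω
  C: Z = 1/(jωC) = -j/(ω·C) = 0 - j14.6 Ω
Step 3 — Series combination: Z_total = R + L + C = 55.8 + j122.4 Ω = 134.5∠65.5° Ω.
Step 4 — Source phasor: V = 101∠82.8° V = 12.66 + j100.2 V.
Step 5 — Ohm's law: I = V / Z_total = (12.66 + j100.2) / (55.8 + j122.4) = 0.7169 + j0.2235 A.
Step 6 — Convert to polar: |I| = 0.751 A, ∠I = 17.3°.

I = 0.751∠17.3° A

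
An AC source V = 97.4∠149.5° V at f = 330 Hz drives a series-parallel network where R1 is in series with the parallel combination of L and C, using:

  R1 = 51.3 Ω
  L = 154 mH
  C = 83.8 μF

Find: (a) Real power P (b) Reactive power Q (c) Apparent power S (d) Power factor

Step 1 — Angular frequency: ω = 2π·f = 2π·330 = 2073 rad/s.
Step 2 — Component impedances:
  R1: Z = R = 51.3 Ω
  L: Z = jωL = j·2073·0.154 = 0 + j319.3 Ω
  C: Z = 1/(jωC) = -j/(ω·C) = 0 - j5.755 Ω
Step 3 — Parallel branch: L || C = 1/(1/L + 1/C) = 0 - j5.861 Ω.
Step 4 — Series with R1: Z_total = R1 + (L || C) = 51.3 - j5.861 Ω = 51.63∠-6.5° Ω.
Step 5 — Source phasor: V = 97.4∠149.5° V = -83.92 + j49.43 V.
Step 6 — Current: I = V / Z = -1.724 + j0.7667 A = 1.886∠156.0° A.
Step 7 — Complex power: S = V·I* = 182.5 - j20.86 VA.
Step 8 — Real power: P = Re(S) = 182.5 W.
Step 9 — Reactive power: Q = Im(S) = -20.86 VAR.
Step 10 — Apparent power: |S| = 183.7 VA.
Step 11 — Power factor: PF = P/|S| = 0.9935 (leading).

(a) P = 182.5 W  (b) Q = -20.86 VAR  (c) S = 183.7 VA  (d) PF = 0.9935 (leading)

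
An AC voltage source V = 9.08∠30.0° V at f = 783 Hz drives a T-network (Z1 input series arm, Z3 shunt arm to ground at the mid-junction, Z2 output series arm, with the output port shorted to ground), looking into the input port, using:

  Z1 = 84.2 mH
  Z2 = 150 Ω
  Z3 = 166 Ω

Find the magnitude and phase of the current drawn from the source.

Step 1 — Angular frequency: ω = 2π·f = 2π·783 = 4920 rad/s.
Step 2 — Component impedances:
  Z1: Z = jωL = j·4920·0.0842 = 0 + j414.2 Ω
  Z2: Z = R = 150 Ω
  Z3: Z = R = 166 Ω
Step 3 — With the output port shorted to ground, the output series arm Z2 runs from the junction to ground; the shunt arm Z3 also runs from the junction to ground. They appear in parallel: Z3 || Z2 = 78.8 Ω.
Step 4 — Series with input arm Z1: Z_in = Z1 + (Z3 || Z2) = 78.8 + j414.2 Ω = 421.7∠79.2° Ω.
Step 5 — Source phasor: V = 9.08∠30.0° V = 7.864 + j4.54 V.
Step 6 — Ohm's law: I = V / Z_total = (7.864 + j4.54) / (78.8 + j414.2) = 0.01406 - j0.01631 A.
Step 7 — Convert to polar: |I| = 0.02153 A, ∠I = -49.2°.

I = 0.02153∠-49.2° A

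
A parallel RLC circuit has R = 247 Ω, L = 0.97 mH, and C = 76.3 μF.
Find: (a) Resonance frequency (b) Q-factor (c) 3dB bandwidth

Step 1 — Resonance: ω₀ = 1/√(LC) = 1/√(0.00097·7.63e-05) = 3676 rad/s.
Step 2 — f₀ = ω₀/(2π) = 585 Hz.
Step 3 — Parallel Q: Q = R/(ω₀L) = 247/(3676·0.00097) = 69.27.
Step 4 — Bandwidth: Δω = ω₀/Q = 53.06 rad/s; BW = Δω/(2π) = 8.445 Hz.

(a) f₀ = 585 Hz  (b) Q = 69.27  (c) BW = 8.445 Hz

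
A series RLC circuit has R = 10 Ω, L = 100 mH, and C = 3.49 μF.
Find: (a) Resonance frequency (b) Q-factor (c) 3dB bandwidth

Step 1 — Resonance condition Im(Z)=0 gives ω₀ = 1/√(LC).
Step 2 — ω₀ = 1/√(0.1·3.49e-06) = 1693 rad/s.
Step 3 — f₀ = ω₀/(2π) = 269.4 Hz.
Step 4 — Series Q: Q = ω₀L/R = 1693·0.1/10 = 16.93.
Step 5 — 3dB bandwidth: Δω = ω₀/Q = 100 rad/s; BW = Δω/(2π) = 15.92 Hz.

(a) f₀ = 269.4 Hz  (b) Q = 16.93  (c) BW = 15.92 Hz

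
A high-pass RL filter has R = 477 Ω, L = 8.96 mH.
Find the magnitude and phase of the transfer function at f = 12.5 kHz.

Step 1 — Angular frequency: ω = 2π·1.25e+04 = 7.854e+04 rad/s.
Step 2 — Transfer function: H(jω) = jωL/(R + jωL).
Step 3 — Numerator jωL = j·703.7; denominator R + jωL = 477 + j703.7.
Step 4 — H = 0.6852 + j0.4644.
Step 5 — Magnitude: |H| = 0.8278 (-1.6 dB); phase: φ = 34.1°.

|H| = 0.8278 (-1.6 dB), φ = 34.1°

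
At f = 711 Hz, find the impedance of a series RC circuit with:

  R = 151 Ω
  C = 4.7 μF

Step 1 — Angular frequency: ω = 2π·f = 2π·711 = 4467 rad/s.
Step 2 — Component impedances:
  R: Z = R = 151 Ω
  C: Z = 1/(jωC) = -j/(ω·C) = 0 - j47.63 Ω
Step 3 — Series combination: Z_total = R + C = 151 - j47.63 Ω = 158.3∠-17.5° Ω.

Z = 151 - j47.63 Ω = 158.3∠-17.5° Ω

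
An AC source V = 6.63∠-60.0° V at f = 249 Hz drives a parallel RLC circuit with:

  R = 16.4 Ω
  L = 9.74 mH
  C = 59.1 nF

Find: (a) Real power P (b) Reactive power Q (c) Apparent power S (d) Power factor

Step 1 — Angular frequency: ω = 2π·f = 2π·249 = 1565 rad/s.
Step 2 — Component impedances:
  R: Z = R = 16.4 Ω
  L: Z = jωL = j·1565·0.00974 = 0 + j15.24 Ω
  C: Z = 1/(jωC) = -j/(ω·C) = 0 - j1.082e+04 Ω
Step 3 — Parallel combination: 1/Z_total = 1/R + 1/L + 1/C; Z_total = 7.61 + j8.179 Ω = 11.17∠47.1° Ω.
Step 4 — Source phasor: V = 6.63∠-60.0° V = 3.315 - j5.742 V.
Step 5 — Current: I = V / Z = -0.1741 - j0.5673 A = 0.5935∠-107.1° A.
Step 6 — Complex power: S = V·I* = 2.68 + j2.881 VA.
Step 7 — Real power: P = Re(S) = 2.68 W.
Step 8 — Reactive power: Q = Im(S) = 2.881 VAR.
Step 9 — Apparent power: |S| = 3.935 VA.
Step 10 — Power factor: PF = P/|S| = 0.6812 (lagging).

(a) P = 2.68 W  (b) Q = 2.881 VAR  (c) S = 3.935 VA  (d) PF = 0.6812 (lagging)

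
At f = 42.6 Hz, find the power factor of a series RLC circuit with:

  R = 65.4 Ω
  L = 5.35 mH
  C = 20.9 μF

Step 1 — Angular frequency: ω = 2π·f = 2π·42.6 = 267.7 rad/s.
Step 2 — Component impedances:
  R: Z = R = 65.4 Ω
  L: Z = jωL = j·267.7·0.00535 = 0 + j1.432 Ω
  C: Z = 1/(jωC) = -j/(ω·C) = 0 - j178.8 Ω
Step 3 — Series combination: Z_total = R + L + C = 65.4 - j177.3 Ω = 189∠-69.8° Ω.
Step 4 — Power factor: PF = cos(φ) = Re(Z)/|Z| = 65.4/189 = 0.346.
Step 5 — Type: Im(Z) = -177.3 ⇒ leading (phase φ = -69.8°).

PF = 0.346 (leading, φ = -69.8°)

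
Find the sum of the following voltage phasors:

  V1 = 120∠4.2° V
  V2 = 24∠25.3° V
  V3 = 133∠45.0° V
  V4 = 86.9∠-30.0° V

Step 1 — Convert each phasor to rectangular form:
  V1 = 120·(cos(4.2°) + j·sin(4.2°)) = 119.7 + j8.789 V
  V2 = 24·(cos(25.3°) + j·sin(25.3°)) = 21.7 + j10.26 V
  V3 = 133·(cos(45.0°) + j·sin(45.0°)) = 94.05 + j94.05 V
  V4 = 86.9·(cos(-30.0°) + j·sin(-30.0°)) = 75.26 - j43.45 V
Step 2 — Sum components: V_total = 310.7 + j69.64 V.
Step 3 — Convert to polar: |V_total| = 318.4 V, ∠V_total = 12.6°.

V_total = 318.4∠12.6° V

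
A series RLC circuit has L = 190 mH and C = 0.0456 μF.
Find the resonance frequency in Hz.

Step 1 — Resonance condition Im(Z)=0 gives ω₀ = 1/√(LC).
Step 2 — ω₀ = 1/√(0.19·4.56e-08) = 1.074e+04 rad/s.
Step 3 — f₀ = ω₀/(2π) = 1710 Hz.

f₀ = 1710 Hz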